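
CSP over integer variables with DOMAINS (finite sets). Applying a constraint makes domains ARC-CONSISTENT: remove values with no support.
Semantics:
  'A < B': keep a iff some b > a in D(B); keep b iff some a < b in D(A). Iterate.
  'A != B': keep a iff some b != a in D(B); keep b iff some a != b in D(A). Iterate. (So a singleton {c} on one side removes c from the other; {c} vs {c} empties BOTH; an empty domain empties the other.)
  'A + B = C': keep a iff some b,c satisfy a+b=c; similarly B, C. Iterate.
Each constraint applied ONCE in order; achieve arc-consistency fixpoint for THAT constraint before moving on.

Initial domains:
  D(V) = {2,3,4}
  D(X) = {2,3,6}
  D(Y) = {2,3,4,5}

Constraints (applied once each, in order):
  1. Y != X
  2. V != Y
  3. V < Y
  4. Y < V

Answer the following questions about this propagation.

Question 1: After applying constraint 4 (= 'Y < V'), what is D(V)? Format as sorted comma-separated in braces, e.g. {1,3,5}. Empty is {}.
Answer: {4}

Derivation:
Constraint 1 (Y != X) on D(Y)={2,3,4,5} D(X)={2,3,6}: no change
Constraint 2 (V != Y) on D(V)={2,3,4} D(Y)={2,3,4,5}: no change
Constraint 3 (V < Y) on D(V)={2,3,4} D(Y)={2,3,4,5}: Y {2,3,4,5}->{3,4,5}
Constraint 4 (Y < V) on D(Y)={3,4,5} D(V)={2,3,4}: Y {3,4,5}->{3}; V {2,3,4}->{4}
So after constraint 4: D(V) = {4}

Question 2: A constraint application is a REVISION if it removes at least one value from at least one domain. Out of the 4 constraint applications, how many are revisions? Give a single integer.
Constraint 1 (Y != X) on D(Y)={2,3,4,5} D(X)={2,3,6}: no change => not a revision
Constraint 2 (V != Y) on D(V)={2,3,4} D(Y)={2,3,4,5}: no change => not a revision
Constraint 3 (V < Y) on D(V)={2,3,4} D(Y)={2,3,4,5}: Y {2,3,4,5}->{3,4,5} => REVISION
Constraint 4 (Y < V) on D(Y)={3,4,5} D(V)={2,3,4}: Y {3,4,5}->{3}; V {2,3,4}->{4} => REVISION
Total revisions = 2

Answer: 2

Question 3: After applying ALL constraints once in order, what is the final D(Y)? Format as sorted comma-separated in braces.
Answer: {3}

Derivation:
Constraint 1 (Y != X) on D(Y)={2,3,4,5} D(X)={2,3,6}: no change
Constraint 2 (V != Y) on D(V)={2,3,4} D(Y)={2,3,4,5}: no change
Constraint 3 (V < Y) on D(V)={2,3,4} D(Y)={2,3,4,5}: Y {2,3,4,5}->{3,4,5}
Constraint 4 (Y < V) on D(Y)={3,4,5} D(V)={2,3,4}: Y {3,4,5}->{3}; V {2,3,4}->{4}
So after all 4 constraints: D(Y) = {3}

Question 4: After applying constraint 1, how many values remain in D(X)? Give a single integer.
Answer: 3

Derivation:
Constraint 1 (Y != X) on D(Y)={2,3,4,5} D(X)={2,3,6}: no change
So after constraint 1: D(X)={2,3,6}, size = 3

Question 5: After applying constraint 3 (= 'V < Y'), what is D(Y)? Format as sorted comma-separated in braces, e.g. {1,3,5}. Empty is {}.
Constraint 1 (Y != X) on D(Y)={2,3,4,5} D(X)={2,3,6}: no change
Constraint 2 (V != Y) on D(V)={2,3,4} D(Y)={2,3,4,5}: no change
Constraint 3 (V < Y) on D(V)={2,3,4} D(Y)={2,3,4,5}: Y {2,3,4,5}->{3,4,5}
So after constraint 3: D(Y) = {3,4,5}

Answer: {3,4,5}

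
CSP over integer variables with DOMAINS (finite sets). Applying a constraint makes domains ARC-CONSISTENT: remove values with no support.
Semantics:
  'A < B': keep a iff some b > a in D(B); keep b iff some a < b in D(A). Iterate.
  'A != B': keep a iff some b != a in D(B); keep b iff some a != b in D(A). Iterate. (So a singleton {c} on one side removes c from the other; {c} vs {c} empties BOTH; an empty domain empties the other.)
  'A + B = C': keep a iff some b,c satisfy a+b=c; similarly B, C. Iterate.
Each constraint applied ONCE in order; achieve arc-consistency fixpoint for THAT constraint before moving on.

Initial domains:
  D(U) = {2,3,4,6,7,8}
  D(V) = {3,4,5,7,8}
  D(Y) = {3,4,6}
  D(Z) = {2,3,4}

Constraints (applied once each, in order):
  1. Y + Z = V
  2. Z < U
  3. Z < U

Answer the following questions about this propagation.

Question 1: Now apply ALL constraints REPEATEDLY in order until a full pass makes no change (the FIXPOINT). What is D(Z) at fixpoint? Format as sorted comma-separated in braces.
pass 0 (initial): D(Z)={2,3,4}
pass 1: U {2,3,4,6,7,8}->{3,4,6,7,8}; V {3,4,5,7,8}->{5,7,8}
pass 2: no change
Fixpoint after 2 passes: D(Z) = {2,3,4}

Answer: {2,3,4}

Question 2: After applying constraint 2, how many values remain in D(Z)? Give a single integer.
Constraint 1 (Y + Z = V) on D(Y)={3,4,6} D(Z)={2,3,4} D(V)={3,4,5,7,8}: V {3,4,5,7,8}->{5,7,8}
Constraint 2 (Z < U) on D(Z)={2,3,4} D(U)={2,3,4,6,7,8}: U {2,3,4,6,7,8}->{3,4,6,7,8}
So after constraint 2: D(Z)={2,3,4}, size = 3

Answer: 3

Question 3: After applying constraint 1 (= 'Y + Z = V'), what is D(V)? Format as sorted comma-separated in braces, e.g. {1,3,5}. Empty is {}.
Constraint 1 (Y + Z = V) on D(Y)={3,4,6} D(Z)={2,3,4} D(V)={3,4,5,7,8}: V {3,4,5,7,8}->{5,7,8}
So after constraint 1: D(V) = {5,7,8}

Answer: {5,7,8}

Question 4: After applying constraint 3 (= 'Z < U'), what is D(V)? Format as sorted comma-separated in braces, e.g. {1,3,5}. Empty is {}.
Constraint 1 (Y + Z = V) on D(Y)={3,4,6} D(Z)={2,3,4} D(V)={3,4,5,7,8}: V {3,4,5,7,8}->{5,7,8}
Constraint 2 (Z < U) on D(Z)={2,3,4} D(U)={2,3,4,6,7,8}: U {2,3,4,6,7,8}->{3,4,6,7,8}
Constraint 3 (Z < U) on D(Z)={2,3,4} D(U)={3,4,6,7,8}: no change
So after constraint 3: D(V) = {5,7,8}

Answer: {5,7,8}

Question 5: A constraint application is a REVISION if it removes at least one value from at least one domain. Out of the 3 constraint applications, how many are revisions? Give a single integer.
Answer: 2

Derivation:
Constraint 1 (Y + Z = V) on D(Y)={3,4,6} D(Z)={2,3,4} D(V)={3,4,5,7,8}: V {3,4,5,7,8}->{5,7,8} => REVISION
Constraint 2 (Z < U) on D(Z)={2,3,4} D(U)={2,3,4,6,7,8}: U {2,3,4,6,7,8}->{3,4,6,7,8} => REVISION
Constraint 3 (Z < U) on D(Z)={2,3,4} D(U)={3,4,6,7,8}: no change => not a revision
Total revisions = 2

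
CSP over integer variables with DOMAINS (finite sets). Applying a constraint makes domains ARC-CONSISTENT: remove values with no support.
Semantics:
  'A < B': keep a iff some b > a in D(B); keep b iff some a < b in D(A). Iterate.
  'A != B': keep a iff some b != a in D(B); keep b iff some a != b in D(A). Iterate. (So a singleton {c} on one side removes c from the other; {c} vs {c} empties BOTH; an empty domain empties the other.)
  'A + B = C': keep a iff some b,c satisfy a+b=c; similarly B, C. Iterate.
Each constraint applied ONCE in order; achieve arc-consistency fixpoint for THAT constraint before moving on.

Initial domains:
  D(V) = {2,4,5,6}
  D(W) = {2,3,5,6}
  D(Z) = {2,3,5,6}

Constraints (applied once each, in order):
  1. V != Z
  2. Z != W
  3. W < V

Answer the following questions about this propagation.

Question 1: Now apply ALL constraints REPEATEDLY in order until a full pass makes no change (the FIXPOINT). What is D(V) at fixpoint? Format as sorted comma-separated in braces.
pass 0 (initial): D(V)={2,4,5,6}
pass 1: V {2,4,5,6}->{4,5,6}; W {2,3,5,6}->{2,3,5}
pass 2: no change
Fixpoint after 2 passes: D(V) = {4,5,6}

Answer: {4,5,6}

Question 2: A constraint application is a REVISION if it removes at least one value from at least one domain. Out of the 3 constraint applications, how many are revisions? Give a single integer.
Constraint 1 (V != Z) on D(V)={2,4,5,6} D(Z)={2,3,5,6}: no change => not a revision
Constraint 2 (Z != W) on D(Z)={2,3,5,6} D(W)={2,3,5,6}: no change => not a revision
Constraint 3 (W < V) on D(W)={2,3,5,6} D(V)={2,4,5,6}: W {2,3,5,6}->{2,3,5}; V {2,4,5,6}->{4,5,6} => REVISION
Total revisions = 1

Answer: 1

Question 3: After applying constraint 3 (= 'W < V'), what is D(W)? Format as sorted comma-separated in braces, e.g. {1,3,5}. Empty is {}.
Answer: {2,3,5}

Derivation:
Constraint 1 (V != Z) on D(V)={2,4,5,6} D(Z)={2,3,5,6}: no change
Constraint 2 (Z != W) on D(Z)={2,3,5,6} D(W)={2,3,5,6}: no change
Constraint 3 (W < V) on D(W)={2,3,5,6} D(V)={2,4,5,6}: W {2,3,5,6}->{2,3,5}; V {2,4,5,6}->{4,5,6}
So after constraint 3: D(W) = {2,3,5}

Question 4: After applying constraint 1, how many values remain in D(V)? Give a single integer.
Answer: 4

Derivation:
Constraint 1 (V != Z) on D(V)={2,4,5,6} D(Z)={2,3,5,6}: no change
So after constraint 1: D(V)={2,4,5,6}, size = 4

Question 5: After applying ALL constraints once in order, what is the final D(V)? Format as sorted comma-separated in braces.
Constraint 1 (V != Z) on D(V)={2,4,5,6} D(Z)={2,3,5,6}: no change
Constraint 2 (Z != W) on D(Z)={2,3,5,6} D(W)={2,3,5,6}: no change
Constraint 3 (W < V) on D(W)={2,3,5,6} D(V)={2,4,5,6}: W {2,3,5,6}->{2,3,5}; V {2,4,5,6}->{4,5,6}
So after all 3 constraints: D(V) = {4,5,6}

Answer: {4,5,6}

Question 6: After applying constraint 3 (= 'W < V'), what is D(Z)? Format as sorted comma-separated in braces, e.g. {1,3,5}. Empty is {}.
Answer: {2,3,5,6}

Derivation:
Constraint 1 (V != Z) on D(V)={2,4,5,6} D(Z)={2,3,5,6}: no change
Constraint 2 (Z != W) on D(Z)={2,3,5,6} D(W)={2,3,5,6}: no change
Constraint 3 (W < V) on D(W)={2,3,5,6} D(V)={2,4,5,6}: W {2,3,5,6}->{2,3,5}; V {2,4,5,6}->{4,5,6}
So after constraint 3: D(Z) = {2,3,5,6}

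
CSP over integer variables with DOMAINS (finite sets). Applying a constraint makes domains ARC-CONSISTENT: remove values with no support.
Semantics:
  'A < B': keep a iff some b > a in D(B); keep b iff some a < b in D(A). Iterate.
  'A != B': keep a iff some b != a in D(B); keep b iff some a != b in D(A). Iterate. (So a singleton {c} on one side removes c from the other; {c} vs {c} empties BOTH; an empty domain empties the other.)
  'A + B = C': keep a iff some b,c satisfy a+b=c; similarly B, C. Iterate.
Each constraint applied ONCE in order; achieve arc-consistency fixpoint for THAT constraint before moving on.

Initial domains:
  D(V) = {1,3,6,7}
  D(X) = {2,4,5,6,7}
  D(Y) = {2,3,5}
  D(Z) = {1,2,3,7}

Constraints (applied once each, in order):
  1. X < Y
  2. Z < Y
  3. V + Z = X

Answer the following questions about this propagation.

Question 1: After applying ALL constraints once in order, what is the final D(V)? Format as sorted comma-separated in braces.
Constraint 1 (X < Y) on D(X)={2,4,5,6,7} D(Y)={2,3,5}: X {2,4,5,6,7}->{2,4}; Y {2,3,5}->{3,5}
Constraint 2 (Z < Y) on D(Z)={1,2,3,7} D(Y)={3,5}: Z {1,2,3,7}->{1,2,3}
Constraint 3 (V + Z = X) on D(V)={1,3,6,7} D(Z)={1,2,3} D(X)={2,4}: V {1,3,6,7}->{1,3}; Z {1,2,3}->{1,3}
So after all 3 constraints: D(V) = {1,3}

Answer: {1,3}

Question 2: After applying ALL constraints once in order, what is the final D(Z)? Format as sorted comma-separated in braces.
Constraint 1 (X < Y) on D(X)={2,4,5,6,7} D(Y)={2,3,5}: X {2,4,5,6,7}->{2,4}; Y {2,3,5}->{3,5}
Constraint 2 (Z < Y) on D(Z)={1,2,3,7} D(Y)={3,5}: Z {1,2,3,7}->{1,2,3}
Constraint 3 (V + Z = X) on D(V)={1,3,6,7} D(Z)={1,2,3} D(X)={2,4}: V {1,3,6,7}->{1,3}; Z {1,2,3}->{1,3}
So after all 3 constraints: D(Z) = {1,3}

Answer: {1,3}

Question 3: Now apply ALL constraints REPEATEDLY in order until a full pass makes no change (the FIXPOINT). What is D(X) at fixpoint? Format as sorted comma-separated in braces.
pass 0 (initial): D(X)={2,4,5,6,7}
pass 1: V {1,3,6,7}->{1,3}; X {2,4,5,6,7}->{2,4}; Y {2,3,5}->{3,5}; Z {1,2,3,7}->{1,3}
pass 2: no change
Fixpoint after 2 passes: D(X) = {2,4}

Answer: {2,4}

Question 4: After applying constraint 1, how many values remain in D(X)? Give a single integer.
Answer: 2

Derivation:
Constraint 1 (X < Y) on D(X)={2,4,5,6,7} D(Y)={2,3,5}: X {2,4,5,6,7}->{2,4}; Y {2,3,5}->{3,5}
So after constraint 1: D(X)={2,4}, size = 2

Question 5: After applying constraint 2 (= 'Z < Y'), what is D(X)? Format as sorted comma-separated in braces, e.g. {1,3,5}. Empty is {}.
Constraint 1 (X < Y) on D(X)={2,4,5,6,7} D(Y)={2,3,5}: X {2,4,5,6,7}->{2,4}; Y {2,3,5}->{3,5}
Constraint 2 (Z < Y) on D(Z)={1,2,3,7} D(Y)={3,5}: Z {1,2,3,7}->{1,2,3}
So after constraint 2: D(X) = {2,4}

Answer: {2,4}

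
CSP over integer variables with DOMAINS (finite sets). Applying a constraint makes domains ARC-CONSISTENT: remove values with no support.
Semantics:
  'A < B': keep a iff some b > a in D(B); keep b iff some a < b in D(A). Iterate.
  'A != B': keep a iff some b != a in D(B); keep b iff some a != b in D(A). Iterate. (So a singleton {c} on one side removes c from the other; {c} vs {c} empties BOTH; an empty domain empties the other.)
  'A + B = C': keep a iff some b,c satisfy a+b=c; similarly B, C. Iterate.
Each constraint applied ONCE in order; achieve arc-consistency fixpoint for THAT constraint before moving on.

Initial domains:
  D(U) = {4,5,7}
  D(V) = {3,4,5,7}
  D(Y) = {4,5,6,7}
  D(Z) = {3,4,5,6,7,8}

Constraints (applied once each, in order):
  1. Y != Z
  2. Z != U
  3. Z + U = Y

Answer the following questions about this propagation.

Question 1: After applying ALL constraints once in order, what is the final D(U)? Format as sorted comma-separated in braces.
Answer: {4}

Derivation:
Constraint 1 (Y != Z) on D(Y)={4,5,6,7} D(Z)={3,4,5,6,7,8}: no change
Constraint 2 (Z != U) on D(Z)={3,4,5,6,7,8} D(U)={4,5,7}: no change
Constraint 3 (Z + U = Y) on D(Z)={3,4,5,6,7,8} D(U)={4,5,7} D(Y)={4,5,6,7}: Z {3,4,5,6,7,8}->{3}; U {4,5,7}->{4}; Y {4,5,6,7}->{7}
So after all 3 constraints: D(U) = {4}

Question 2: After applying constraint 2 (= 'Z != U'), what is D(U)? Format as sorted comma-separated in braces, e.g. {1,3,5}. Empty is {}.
Constraint 1 (Y != Z) on D(Y)={4,5,6,7} D(Z)={3,4,5,6,7,8}: no change
Constraint 2 (Z != U) on D(Z)={3,4,5,6,7,8} D(U)={4,5,7}: no change
So after constraint 2: D(U) = {4,5,7}

Answer: {4,5,7}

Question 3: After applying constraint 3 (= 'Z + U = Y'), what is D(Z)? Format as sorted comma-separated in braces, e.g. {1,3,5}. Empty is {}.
Answer: {3}

Derivation:
Constraint 1 (Y != Z) on D(Y)={4,5,6,7} D(Z)={3,4,5,6,7,8}: no change
Constraint 2 (Z != U) on D(Z)={3,4,5,6,7,8} D(U)={4,5,7}: no change
Constraint 3 (Z + U = Y) on D(Z)={3,4,5,6,7,8} D(U)={4,5,7} D(Y)={4,5,6,7}: Z {3,4,5,6,7,8}->{3}; U {4,5,7}->{4}; Y {4,5,6,7}->{7}
So after constraint 3: D(Z) = {3}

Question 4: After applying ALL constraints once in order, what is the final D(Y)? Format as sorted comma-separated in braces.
Constraint 1 (Y != Z) on D(Y)={4,5,6,7} D(Z)={3,4,5,6,7,8}: no change
Constraint 2 (Z != U) on D(Z)={3,4,5,6,7,8} D(U)={4,5,7}: no change
Constraint 3 (Z + U = Y) on D(Z)={3,4,5,6,7,8} D(U)={4,5,7} D(Y)={4,5,6,7}: Z {3,4,5,6,7,8}->{3}; U {4,5,7}->{4}; Y {4,5,6,7}->{7}
So after all 3 constraints: D(Y) = {7}

Answer: {7}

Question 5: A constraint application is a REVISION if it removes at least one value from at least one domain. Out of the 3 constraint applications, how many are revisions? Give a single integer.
Answer: 1

Derivation:
Constraint 1 (Y != Z) on D(Y)={4,5,6,7} D(Z)={3,4,5,6,7,8}: no change => not a revision
Constraint 2 (Z != U) on D(Z)={3,4,5,6,7,8} D(U)={4,5,7}: no change => not a revision
Constraint 3 (Z + U = Y) on D(Z)={3,4,5,6,7,8} D(U)={4,5,7} D(Y)={4,5,6,7}: Z {3,4,5,6,7,8}->{3}; U {4,5,7}->{4}; Y {4,5,6,7}->{7} => REVISION
Total revisions = 1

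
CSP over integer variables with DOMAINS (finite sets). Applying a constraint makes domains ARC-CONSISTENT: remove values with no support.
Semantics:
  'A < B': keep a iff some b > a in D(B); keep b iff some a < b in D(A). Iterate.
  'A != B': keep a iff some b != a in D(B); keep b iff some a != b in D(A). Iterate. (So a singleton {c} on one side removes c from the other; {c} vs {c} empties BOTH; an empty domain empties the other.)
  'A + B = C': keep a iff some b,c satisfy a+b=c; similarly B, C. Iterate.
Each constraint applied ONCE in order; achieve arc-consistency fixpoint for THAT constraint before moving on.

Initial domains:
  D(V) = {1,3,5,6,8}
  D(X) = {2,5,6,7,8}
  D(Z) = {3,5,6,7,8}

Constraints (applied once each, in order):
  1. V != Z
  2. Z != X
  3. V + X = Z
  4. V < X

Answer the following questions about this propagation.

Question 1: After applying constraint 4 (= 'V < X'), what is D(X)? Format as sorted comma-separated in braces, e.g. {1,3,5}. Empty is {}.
Answer: {2,5,6,7}

Derivation:
Constraint 1 (V != Z) on D(V)={1,3,5,6,8} D(Z)={3,5,6,7,8}: no change
Constraint 2 (Z != X) on D(Z)={3,5,6,7,8} D(X)={2,5,6,7,8}: no change
Constraint 3 (V + X = Z) on D(V)={1,3,5,6,8} D(X)={2,5,6,7,8} D(Z)={3,5,6,7,8}: V {1,3,5,6,8}->{1,3,5,6}; X {2,5,6,7,8}->{2,5,6,7}
Constraint 4 (V < X) on D(V)={1,3,5,6} D(X)={2,5,6,7}: no change
So after constraint 4: D(X) = {2,5,6,7}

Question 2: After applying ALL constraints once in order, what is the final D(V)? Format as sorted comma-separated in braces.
Answer: {1,3,5,6}

Derivation:
Constraint 1 (V != Z) on D(V)={1,3,5,6,8} D(Z)={3,5,6,7,8}: no change
Constraint 2 (Z != X) on D(Z)={3,5,6,7,8} D(X)={2,5,6,7,8}: no change
Constraint 3 (V + X = Z) on D(V)={1,3,5,6,8} D(X)={2,5,6,7,8} D(Z)={3,5,6,7,8}: V {1,3,5,6,8}->{1,3,5,6}; X {2,5,6,7,8}->{2,5,6,7}
Constraint 4 (V < X) on D(V)={1,3,5,6} D(X)={2,5,6,7}: no change
So after all 4 constraints: D(V) = {1,3,5,6}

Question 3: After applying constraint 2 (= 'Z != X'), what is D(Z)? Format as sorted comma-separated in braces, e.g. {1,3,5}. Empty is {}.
Answer: {3,5,6,7,8}

Derivation:
Constraint 1 (V != Z) on D(V)={1,3,5,6,8} D(Z)={3,5,6,7,8}: no change
Constraint 2 (Z != X) on D(Z)={3,5,6,7,8} D(X)={2,5,6,7,8}: no change
So after constraint 2: D(Z) = {3,5,6,7,8}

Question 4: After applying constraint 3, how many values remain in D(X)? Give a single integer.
Constraint 1 (V != Z) on D(V)={1,3,5,6,8} D(Z)={3,5,6,7,8}: no change
Constraint 2 (Z != X) on D(Z)={3,5,6,7,8} D(X)={2,5,6,7,8}: no change
Constraint 3 (V + X = Z) on D(V)={1,3,5,6,8} D(X)={2,5,6,7,8} D(Z)={3,5,6,7,8}: V {1,3,5,6,8}->{1,3,5,6}; X {2,5,6,7,8}->{2,5,6,7}
So after constraint 3: D(X)={2,5,6,7}, size = 4

Answer: 4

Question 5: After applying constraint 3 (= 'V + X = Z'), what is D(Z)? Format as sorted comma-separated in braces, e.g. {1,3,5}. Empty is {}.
Answer: {3,5,6,7,8}

Derivation:
Constraint 1 (V != Z) on D(V)={1,3,5,6,8} D(Z)={3,5,6,7,8}: no change
Constraint 2 (Z != X) on D(Z)={3,5,6,7,8} D(X)={2,5,6,7,8}: no change
Constraint 3 (V + X = Z) on D(V)={1,3,5,6,8} D(X)={2,5,6,7,8} D(Z)={3,5,6,7,8}: V {1,3,5,6,8}->{1,3,5,6}; X {2,5,6,7,8}->{2,5,6,7}
So after constraint 3: D(Z) = {3,5,6,7,8}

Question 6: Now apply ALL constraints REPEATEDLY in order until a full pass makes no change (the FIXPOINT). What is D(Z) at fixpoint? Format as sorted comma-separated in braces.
Answer: {3,5,6,7,8}

Derivation:
pass 0 (initial): D(Z)={3,5,6,7,8}
pass 1: V {1,3,5,6,8}->{1,3,5,6}; X {2,5,6,7,8}->{2,5,6,7}
pass 2: no change
Fixpoint after 2 passes: D(Z) = {3,5,6,7,8}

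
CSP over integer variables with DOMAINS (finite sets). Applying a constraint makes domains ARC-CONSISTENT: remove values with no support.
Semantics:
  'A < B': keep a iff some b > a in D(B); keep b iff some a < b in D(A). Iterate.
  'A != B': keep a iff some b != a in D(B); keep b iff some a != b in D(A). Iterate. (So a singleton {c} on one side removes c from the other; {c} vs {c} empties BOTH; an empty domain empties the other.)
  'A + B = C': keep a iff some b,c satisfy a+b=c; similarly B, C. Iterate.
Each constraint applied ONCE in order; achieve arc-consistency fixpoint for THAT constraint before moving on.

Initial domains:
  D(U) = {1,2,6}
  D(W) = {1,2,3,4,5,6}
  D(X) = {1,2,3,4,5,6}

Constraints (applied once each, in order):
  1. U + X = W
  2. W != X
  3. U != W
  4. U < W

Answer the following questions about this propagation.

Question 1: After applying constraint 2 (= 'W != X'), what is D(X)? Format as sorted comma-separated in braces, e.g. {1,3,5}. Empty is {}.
Constraint 1 (U + X = W) on D(U)={1,2,6} D(X)={1,2,3,4,5,6} D(W)={1,2,3,4,5,6}: U {1,2,6}->{1,2}; X {1,2,3,4,5,6}->{1,2,3,4,5}; W {1,2,3,4,5,6}->{2,3,4,5,6}
Constraint 2 (W != X) on D(W)={2,3,4,5,6} D(X)={1,2,3,4,5}: no change
So after constraint 2: D(X) = {1,2,3,4,5}

Answer: {1,2,3,4,5}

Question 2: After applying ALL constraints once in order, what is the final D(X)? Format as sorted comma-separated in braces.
Constraint 1 (U + X = W) on D(U)={1,2,6} D(X)={1,2,3,4,5,6} D(W)={1,2,3,4,5,6}: U {1,2,6}->{1,2}; X {1,2,3,4,5,6}->{1,2,3,4,5}; W {1,2,3,4,5,6}->{2,3,4,5,6}
Constraint 2 (W != X) on D(W)={2,3,4,5,6} D(X)={1,2,3,4,5}: no change
Constraint 3 (U != W) on D(U)={1,2} D(W)={2,3,4,5,6}: no change
Constraint 4 (U < W) on D(U)={1,2} D(W)={2,3,4,5,6}: no change
So after all 4 constraints: D(X) = {1,2,3,4,5}

Answer: {1,2,3,4,5}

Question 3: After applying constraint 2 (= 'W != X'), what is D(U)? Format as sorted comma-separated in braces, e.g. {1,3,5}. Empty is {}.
Constraint 1 (U + X = W) on D(U)={1,2,6} D(X)={1,2,3,4,5,6} D(W)={1,2,3,4,5,6}: U {1,2,6}->{1,2}; X {1,2,3,4,5,6}->{1,2,3,4,5}; W {1,2,3,4,5,6}->{2,3,4,5,6}
Constraint 2 (W != X) on D(W)={2,3,4,5,6} D(X)={1,2,3,4,5}: no change
So after constraint 2: D(U) = {1,2}

Answer: {1,2}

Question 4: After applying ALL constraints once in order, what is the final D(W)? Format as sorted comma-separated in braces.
Answer: {2,3,4,5,6}

Derivation:
Constraint 1 (U + X = W) on D(U)={1,2,6} D(X)={1,2,3,4,5,6} D(W)={1,2,3,4,5,6}: U {1,2,6}->{1,2}; X {1,2,3,4,5,6}->{1,2,3,4,5}; W {1,2,3,4,5,6}->{2,3,4,5,6}
Constraint 2 (W != X) on D(W)={2,3,4,5,6} D(X)={1,2,3,4,5}: no change
Constraint 3 (U != W) on D(U)={1,2} D(W)={2,3,4,5,6}: no change
Constraint 4 (U < W) on D(U)={1,2} D(W)={2,3,4,5,6}: no change
So after all 4 constraints: D(W) = {2,3,4,5,6}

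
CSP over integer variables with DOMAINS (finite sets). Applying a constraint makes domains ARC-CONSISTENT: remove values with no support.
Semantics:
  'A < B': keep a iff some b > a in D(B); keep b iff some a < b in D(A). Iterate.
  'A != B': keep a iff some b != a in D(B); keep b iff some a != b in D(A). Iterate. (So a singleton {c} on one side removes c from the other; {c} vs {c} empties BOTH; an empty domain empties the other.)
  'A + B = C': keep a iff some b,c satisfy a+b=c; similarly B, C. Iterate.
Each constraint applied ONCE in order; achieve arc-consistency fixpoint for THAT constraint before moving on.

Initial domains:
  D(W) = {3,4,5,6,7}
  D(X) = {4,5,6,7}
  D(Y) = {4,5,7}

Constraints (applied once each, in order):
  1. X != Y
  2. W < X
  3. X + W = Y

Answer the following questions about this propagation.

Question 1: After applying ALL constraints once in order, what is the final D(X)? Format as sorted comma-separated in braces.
Answer: {4}

Derivation:
Constraint 1 (X != Y) on D(X)={4,5,6,7} D(Y)={4,5,7}: no change
Constraint 2 (W < X) on D(W)={3,4,5,6,7} D(X)={4,5,6,7}: W {3,4,5,6,7}->{3,4,5,6}
Constraint 3 (X + W = Y) on D(X)={4,5,6,7} D(W)={3,4,5,6} D(Y)={4,5,7}: X {4,5,6,7}->{4}; W {3,4,5,6}->{3}; Y {4,5,7}->{7}
So after all 3 constraints: D(X) = {4}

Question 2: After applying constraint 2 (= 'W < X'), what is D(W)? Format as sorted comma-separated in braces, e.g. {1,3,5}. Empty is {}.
Constraint 1 (X != Y) on D(X)={4,5,6,7} D(Y)={4,5,7}: no change
Constraint 2 (W < X) on D(W)={3,4,5,6,7} D(X)={4,5,6,7}: W {3,4,5,6,7}->{3,4,5,6}
So after constraint 2: D(W) = {3,4,5,6}

Answer: {3,4,5,6}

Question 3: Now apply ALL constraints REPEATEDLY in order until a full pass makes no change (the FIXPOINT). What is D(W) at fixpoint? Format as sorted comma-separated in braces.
pass 0 (initial): D(W)={3,4,5,6,7}
pass 1: W {3,4,5,6,7}->{3}; X {4,5,6,7}->{4}; Y {4,5,7}->{7}
pass 2: no change
Fixpoint after 2 passes: D(W) = {3}

Answer: {3}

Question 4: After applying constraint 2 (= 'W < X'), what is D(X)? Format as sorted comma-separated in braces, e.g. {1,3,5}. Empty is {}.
Answer: {4,5,6,7}

Derivation:
Constraint 1 (X != Y) on D(X)={4,5,6,7} D(Y)={4,5,7}: no change
Constraint 2 (W < X) on D(W)={3,4,5,6,7} D(X)={4,5,6,7}: W {3,4,5,6,7}->{3,4,5,6}
So after constraint 2: D(X) = {4,5,6,7}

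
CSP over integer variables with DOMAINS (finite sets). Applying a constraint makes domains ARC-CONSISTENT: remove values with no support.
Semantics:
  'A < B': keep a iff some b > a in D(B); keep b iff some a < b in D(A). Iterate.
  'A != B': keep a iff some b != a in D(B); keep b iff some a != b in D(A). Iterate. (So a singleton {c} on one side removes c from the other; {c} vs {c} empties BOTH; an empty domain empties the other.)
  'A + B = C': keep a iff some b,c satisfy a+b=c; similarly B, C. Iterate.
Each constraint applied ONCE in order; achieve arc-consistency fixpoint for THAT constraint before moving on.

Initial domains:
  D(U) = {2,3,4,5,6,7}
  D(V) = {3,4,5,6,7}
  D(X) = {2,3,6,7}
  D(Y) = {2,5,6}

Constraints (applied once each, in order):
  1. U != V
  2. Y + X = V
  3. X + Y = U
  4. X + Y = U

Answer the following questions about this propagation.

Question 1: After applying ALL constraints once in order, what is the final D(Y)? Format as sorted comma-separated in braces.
Answer: {2,5}

Derivation:
Constraint 1 (U != V) on D(U)={2,3,4,5,6,7} D(V)={3,4,5,6,7}: no change
Constraint 2 (Y + X = V) on D(Y)={2,5,6} D(X)={2,3,6,7} D(V)={3,4,5,6,7}: Y {2,5,6}->{2,5}; X {2,3,6,7}->{2,3}; V {3,4,5,6,7}->{4,5,7}
Constraint 3 (X + Y = U) on D(X)={2,3} D(Y)={2,5} D(U)={2,3,4,5,6,7}: U {2,3,4,5,6,7}->{4,5,7}
Constraint 4 (X + Y = U) on D(X)={2,3} D(Y)={2,5} D(U)={4,5,7}: no change
So after all 4 constraints: D(Y) = {2,5}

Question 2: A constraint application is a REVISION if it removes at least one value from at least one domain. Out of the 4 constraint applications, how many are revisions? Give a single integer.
Answer: 2

Derivation:
Constraint 1 (U != V) on D(U)={2,3,4,5,6,7} D(V)={3,4,5,6,7}: no change => not a revision
Constraint 2 (Y + X = V) on D(Y)={2,5,6} D(X)={2,3,6,7} D(V)={3,4,5,6,7}: Y {2,5,6}->{2,5}; X {2,3,6,7}->{2,3}; V {3,4,5,6,7}->{4,5,7} => REVISION
Constraint 3 (X + Y = U) on D(X)={2,3} D(Y)={2,5} D(U)={2,3,4,5,6,7}: U {2,3,4,5,6,7}->{4,5,7} => REVISION
Constraint 4 (X + Y = U) on D(X)={2,3} D(Y)={2,5} D(U)={4,5,7}: no change => not a revision
Total revisions = 2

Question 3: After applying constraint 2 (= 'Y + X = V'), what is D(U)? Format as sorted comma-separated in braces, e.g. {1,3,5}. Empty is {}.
Answer: {2,3,4,5,6,7}

Derivation:
Constraint 1 (U != V) on D(U)={2,3,4,5,6,7} D(V)={3,4,5,6,7}: no change
Constraint 2 (Y + X = V) on D(Y)={2,5,6} D(X)={2,3,6,7} D(V)={3,4,5,6,7}: Y {2,5,6}->{2,5}; X {2,3,6,7}->{2,3}; V {3,4,5,6,7}->{4,5,7}
So after constraint 2: D(U) = {2,3,4,5,6,7}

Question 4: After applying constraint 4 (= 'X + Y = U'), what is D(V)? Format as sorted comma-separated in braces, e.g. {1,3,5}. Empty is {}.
Answer: {4,5,7}

Derivation:
Constraint 1 (U != V) on D(U)={2,3,4,5,6,7} D(V)={3,4,5,6,7}: no change
Constraint 2 (Y + X = V) on D(Y)={2,5,6} D(X)={2,3,6,7} D(V)={3,4,5,6,7}: Y {2,5,6}->{2,5}; X {2,3,6,7}->{2,3}; V {3,4,5,6,7}->{4,5,7}
Constraint 3 (X + Y = U) on D(X)={2,3} D(Y)={2,5} D(U)={2,3,4,5,6,7}: U {2,3,4,5,6,7}->{4,5,7}
Constraint 4 (X + Y = U) on D(X)={2,3} D(Y)={2,5} D(U)={4,5,7}: no change
So after constraint 4: D(V) = {4,5,7}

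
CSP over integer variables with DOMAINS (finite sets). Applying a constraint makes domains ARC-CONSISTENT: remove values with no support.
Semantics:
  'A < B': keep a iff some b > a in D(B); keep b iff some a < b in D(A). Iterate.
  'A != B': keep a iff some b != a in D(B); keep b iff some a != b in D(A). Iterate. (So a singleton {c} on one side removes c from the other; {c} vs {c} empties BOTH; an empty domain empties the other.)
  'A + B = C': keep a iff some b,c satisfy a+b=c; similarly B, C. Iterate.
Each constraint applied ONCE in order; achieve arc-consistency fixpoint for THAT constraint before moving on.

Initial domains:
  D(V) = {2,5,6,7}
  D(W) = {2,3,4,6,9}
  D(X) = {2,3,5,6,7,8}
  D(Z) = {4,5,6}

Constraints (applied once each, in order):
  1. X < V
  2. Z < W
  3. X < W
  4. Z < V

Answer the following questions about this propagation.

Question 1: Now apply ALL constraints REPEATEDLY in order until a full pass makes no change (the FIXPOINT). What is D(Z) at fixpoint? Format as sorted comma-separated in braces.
pass 0 (initial): D(Z)={4,5,6}
pass 1: V {2,5,6,7}->{5,6,7}; W {2,3,4,6,9}->{6,9}; X {2,3,5,6,7,8}->{2,3,5,6}
pass 2: no change
Fixpoint after 2 passes: D(Z) = {4,5,6}

Answer: {4,5,6}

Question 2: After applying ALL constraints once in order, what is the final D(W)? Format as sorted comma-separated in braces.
Constraint 1 (X < V) on D(X)={2,3,5,6,7,8} D(V)={2,5,6,7}: X {2,3,5,6,7,8}->{2,3,5,6}; V {2,5,6,7}->{5,6,7}
Constraint 2 (Z < W) on D(Z)={4,5,6} D(W)={2,3,4,6,9}: W {2,3,4,6,9}->{6,9}
Constraint 3 (X < W) on D(X)={2,3,5,6} D(W)={6,9}: no change
Constraint 4 (Z < V) on D(Z)={4,5,6} D(V)={5,6,7}: no change
So after all 4 constraints: D(W) = {6,9}

Answer: {6,9}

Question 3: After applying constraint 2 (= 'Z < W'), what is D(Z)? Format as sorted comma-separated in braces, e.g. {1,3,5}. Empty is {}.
Answer: {4,5,6}

Derivation:
Constraint 1 (X < V) on D(X)={2,3,5,6,7,8} D(V)={2,5,6,7}: X {2,3,5,6,7,8}->{2,3,5,6}; V {2,5,6,7}->{5,6,7}
Constraint 2 (Z < W) on D(Z)={4,5,6} D(W)={2,3,4,6,9}: W {2,3,4,6,9}->{6,9}
So after constraint 2: D(Z) = {4,5,6}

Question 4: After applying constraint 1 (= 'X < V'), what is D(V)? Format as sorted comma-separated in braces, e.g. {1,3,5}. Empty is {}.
Constraint 1 (X < V) on D(X)={2,3,5,6,7,8} D(V)={2,5,6,7}: X {2,3,5,6,7,8}->{2,3,5,6}; V {2,5,6,7}->{5,6,7}
So after constraint 1: D(V) = {5,6,7}

Answer: {5,6,7}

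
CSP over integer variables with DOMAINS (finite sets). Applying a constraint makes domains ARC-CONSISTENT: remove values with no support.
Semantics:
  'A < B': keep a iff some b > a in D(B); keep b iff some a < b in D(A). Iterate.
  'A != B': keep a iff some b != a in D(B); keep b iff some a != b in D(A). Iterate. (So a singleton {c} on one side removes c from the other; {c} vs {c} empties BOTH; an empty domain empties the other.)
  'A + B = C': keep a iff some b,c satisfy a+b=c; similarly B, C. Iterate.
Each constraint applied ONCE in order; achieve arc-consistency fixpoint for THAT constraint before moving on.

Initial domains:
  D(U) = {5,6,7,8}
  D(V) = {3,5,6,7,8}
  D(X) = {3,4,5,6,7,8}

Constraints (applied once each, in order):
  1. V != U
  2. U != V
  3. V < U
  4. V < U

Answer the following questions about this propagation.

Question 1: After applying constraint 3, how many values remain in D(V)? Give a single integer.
Constraint 1 (V != U) on D(V)={3,5,6,7,8} D(U)={5,6,7,8}: no change
Constraint 2 (U != V) on D(U)={5,6,7,8} D(V)={3,5,6,7,8}: no change
Constraint 3 (V < U) on D(V)={3,5,6,7,8} D(U)={5,6,7,8}: V {3,5,6,7,8}->{3,5,6,7}
So after constraint 3: D(V)={3,5,6,7}, size = 4

Answer: 4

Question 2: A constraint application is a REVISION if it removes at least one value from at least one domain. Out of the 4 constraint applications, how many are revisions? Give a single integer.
Answer: 1

Derivation:
Constraint 1 (V != U) on D(V)={3,5,6,7,8} D(U)={5,6,7,8}: no change => not a revision
Constraint 2 (U != V) on D(U)={5,6,7,8} D(V)={3,5,6,7,8}: no change => not a revision
Constraint 3 (V < U) on D(V)={3,5,6,7,8} D(U)={5,6,7,8}: V {3,5,6,7,8}->{3,5,6,7} => REVISION
Constraint 4 (V < U) on D(V)={3,5,6,7} D(U)={5,6,7,8}: no change => not a revision
Total revisions = 1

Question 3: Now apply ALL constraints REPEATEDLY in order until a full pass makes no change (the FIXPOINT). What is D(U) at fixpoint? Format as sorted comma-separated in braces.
Answer: {5,6,7,8}

Derivation:
pass 0 (initial): D(U)={5,6,7,8}
pass 1: V {3,5,6,7,8}->{3,5,6,7}
pass 2: no change
Fixpoint after 2 passes: D(U) = {5,6,7,8}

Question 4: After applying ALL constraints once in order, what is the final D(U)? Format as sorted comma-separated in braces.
Constraint 1 (V != U) on D(V)={3,5,6,7,8} D(U)={5,6,7,8}: no change
Constraint 2 (U != V) on D(U)={5,6,7,8} D(V)={3,5,6,7,8}: no change
Constraint 3 (V < U) on D(V)={3,5,6,7,8} D(U)={5,6,7,8}: V {3,5,6,7,8}->{3,5,6,7}
Constraint 4 (V < U) on D(V)={3,5,6,7} D(U)={5,6,7,8}: no change
So after all 4 constraints: D(U) = {5,6,7,8}

Answer: {5,6,7,8}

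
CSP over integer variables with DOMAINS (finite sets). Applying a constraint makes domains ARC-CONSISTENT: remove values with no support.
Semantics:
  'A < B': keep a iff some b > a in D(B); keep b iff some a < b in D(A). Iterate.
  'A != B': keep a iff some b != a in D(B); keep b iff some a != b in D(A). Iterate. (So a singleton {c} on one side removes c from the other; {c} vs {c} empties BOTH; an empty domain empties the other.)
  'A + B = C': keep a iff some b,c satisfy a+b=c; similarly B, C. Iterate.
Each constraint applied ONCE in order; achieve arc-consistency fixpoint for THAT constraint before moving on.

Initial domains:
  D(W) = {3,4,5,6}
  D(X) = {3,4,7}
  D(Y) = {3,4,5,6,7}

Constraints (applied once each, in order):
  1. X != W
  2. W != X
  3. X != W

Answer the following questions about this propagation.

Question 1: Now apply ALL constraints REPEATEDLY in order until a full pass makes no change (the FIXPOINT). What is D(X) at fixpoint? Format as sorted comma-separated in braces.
pass 0 (initial): D(X)={3,4,7}
pass 1: no change
Fixpoint after 1 passes: D(X) = {3,4,7}

Answer: {3,4,7}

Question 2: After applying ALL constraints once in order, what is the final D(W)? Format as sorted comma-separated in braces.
Constraint 1 (X != W) on D(X)={3,4,7} D(W)={3,4,5,6}: no change
Constraint 2 (W != X) on D(W)={3,4,5,6} D(X)={3,4,7}: no change
Constraint 3 (X != W) on D(X)={3,4,7} D(W)={3,4,5,6}: no change
So after all 3 constraints: D(W) = {3,4,5,6}

Answer: {3,4,5,6}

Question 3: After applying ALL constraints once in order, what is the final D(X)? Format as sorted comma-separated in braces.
Answer: {3,4,7}

Derivation:
Constraint 1 (X != W) on D(X)={3,4,7} D(W)={3,4,5,6}: no change
Constraint 2 (W != X) on D(W)={3,4,5,6} D(X)={3,4,7}: no change
Constraint 3 (X != W) on D(X)={3,4,7} D(W)={3,4,5,6}: no change
So after all 3 constraints: D(X) = {3,4,7}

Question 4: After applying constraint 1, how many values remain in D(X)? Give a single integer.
Constraint 1 (X != W) on D(X)={3,4,7} D(W)={3,4,5,6}: no change
So after constraint 1: D(X)={3,4,7}, size = 3

Answer: 3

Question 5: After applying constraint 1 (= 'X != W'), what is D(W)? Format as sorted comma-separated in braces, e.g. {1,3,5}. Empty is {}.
Constraint 1 (X != W) on D(X)={3,4,7} D(W)={3,4,5,6}: no change
So after constraint 1: D(W) = {3,4,5,6}

Answer: {3,4,5,6}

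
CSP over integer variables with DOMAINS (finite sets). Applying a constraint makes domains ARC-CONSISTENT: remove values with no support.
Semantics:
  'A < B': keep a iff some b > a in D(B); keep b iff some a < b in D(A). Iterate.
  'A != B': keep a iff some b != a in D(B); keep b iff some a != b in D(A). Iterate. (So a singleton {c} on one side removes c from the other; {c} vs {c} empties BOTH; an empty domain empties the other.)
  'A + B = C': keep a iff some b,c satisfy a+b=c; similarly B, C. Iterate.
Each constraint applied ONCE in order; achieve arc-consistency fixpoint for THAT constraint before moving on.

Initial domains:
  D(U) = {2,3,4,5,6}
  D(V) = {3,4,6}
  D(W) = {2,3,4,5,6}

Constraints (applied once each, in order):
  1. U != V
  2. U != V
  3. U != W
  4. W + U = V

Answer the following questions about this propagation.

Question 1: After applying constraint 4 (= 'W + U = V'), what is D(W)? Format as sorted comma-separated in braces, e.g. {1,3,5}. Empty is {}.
Constraint 1 (U != V) on D(U)={2,3,4,5,6} D(V)={3,4,6}: no change
Constraint 2 (U != V) on D(U)={2,3,4,5,6} D(V)={3,4,6}: no change
Constraint 3 (U != W) on D(U)={2,3,4,5,6} D(W)={2,3,4,5,6}: no change
Constraint 4 (W + U = V) on D(W)={2,3,4,5,6} D(U)={2,3,4,5,6} D(V)={3,4,6}: W {2,3,4,5,6}->{2,3,4}; U {2,3,4,5,6}->{2,3,4}; V {3,4,6}->{4,6}
So after constraint 4: D(W) = {2,3,4}

Answer: {2,3,4}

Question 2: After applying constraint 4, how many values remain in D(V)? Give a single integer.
Constraint 1 (U != V) on D(U)={2,3,4,5,6} D(V)={3,4,6}: no change
Constraint 2 (U != V) on D(U)={2,3,4,5,6} D(V)={3,4,6}: no change
Constraint 3 (U != W) on D(U)={2,3,4,5,6} D(W)={2,3,4,5,6}: no change
Constraint 4 (W + U = V) on D(W)={2,3,4,5,6} D(U)={2,3,4,5,6} D(V)={3,4,6}: W {2,3,4,5,6}->{2,3,4}; U {2,3,4,5,6}->{2,3,4}; V {3,4,6}->{4,6}
So after constraint 4: D(V)={4,6}, size = 2

Answer: 2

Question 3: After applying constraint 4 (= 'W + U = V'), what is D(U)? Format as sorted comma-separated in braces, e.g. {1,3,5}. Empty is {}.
Constraint 1 (U != V) on D(U)={2,3,4,5,6} D(V)={3,4,6}: no change
Constraint 2 (U != V) on D(U)={2,3,4,5,6} D(V)={3,4,6}: no change
Constraint 3 (U != W) on D(U)={2,3,4,5,6} D(W)={2,3,4,5,6}: no change
Constraint 4 (W + U = V) on D(W)={2,3,4,5,6} D(U)={2,3,4,5,6} D(V)={3,4,6}: W {2,3,4,5,6}->{2,3,4}; U {2,3,4,5,6}->{2,3,4}; V {3,4,6}->{4,6}
So after constraint 4: D(U) = {2,3,4}

Answer: {2,3,4}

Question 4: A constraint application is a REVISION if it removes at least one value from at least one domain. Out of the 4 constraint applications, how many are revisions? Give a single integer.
Answer: 1

Derivation:
Constraint 1 (U != V) on D(U)={2,3,4,5,6} D(V)={3,4,6}: no change => not a revision
Constraint 2 (U != V) on D(U)={2,3,4,5,6} D(V)={3,4,6}: no change => not a revision
Constraint 3 (U != W) on D(U)={2,3,4,5,6} D(W)={2,3,4,5,6}: no change => not a revision
Constraint 4 (W + U = V) on D(W)={2,3,4,5,6} D(U)={2,3,4,5,6} D(V)={3,4,6}: W {2,3,4,5,6}->{2,3,4}; U {2,3,4,5,6}->{2,3,4}; V {3,4,6}->{4,6} => REVISION
Total revisions = 1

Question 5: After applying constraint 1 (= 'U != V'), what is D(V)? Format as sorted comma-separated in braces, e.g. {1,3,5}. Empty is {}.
Answer: {3,4,6}

Derivation:
Constraint 1 (U != V) on D(U)={2,3,4,5,6} D(V)={3,4,6}: no change
So after constraint 1: D(V) = {3,4,6}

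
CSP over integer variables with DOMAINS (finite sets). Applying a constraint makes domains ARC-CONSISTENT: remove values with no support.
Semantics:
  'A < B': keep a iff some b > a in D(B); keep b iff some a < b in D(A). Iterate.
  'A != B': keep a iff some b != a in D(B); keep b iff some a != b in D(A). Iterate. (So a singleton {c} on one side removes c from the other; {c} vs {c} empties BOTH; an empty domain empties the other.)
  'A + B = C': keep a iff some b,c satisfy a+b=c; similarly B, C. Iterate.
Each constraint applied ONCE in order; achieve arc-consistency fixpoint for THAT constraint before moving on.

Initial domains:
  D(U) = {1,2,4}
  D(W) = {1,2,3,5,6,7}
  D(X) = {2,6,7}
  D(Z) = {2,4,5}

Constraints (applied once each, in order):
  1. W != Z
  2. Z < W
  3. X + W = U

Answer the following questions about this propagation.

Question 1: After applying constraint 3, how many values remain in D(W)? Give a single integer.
Constraint 1 (W != Z) on D(W)={1,2,3,5,6,7} D(Z)={2,4,5}: no change
Constraint 2 (Z < W) on D(Z)={2,4,5} D(W)={1,2,3,5,6,7}: W {1,2,3,5,6,7}->{3,5,6,7}
Constraint 3 (X + W = U) on D(X)={2,6,7} D(W)={3,5,6,7} D(U)={1,2,4}: X {2,6,7}->{}; W {3,5,6,7}->{}; U {1,2,4}->{}
So after constraint 3: D(W)={}, size = 0

Answer: 0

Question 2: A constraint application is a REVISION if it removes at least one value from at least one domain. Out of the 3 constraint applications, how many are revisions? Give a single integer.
Answer: 2

Derivation:
Constraint 1 (W != Z) on D(W)={1,2,3,5,6,7} D(Z)={2,4,5}: no change => not a revision
Constraint 2 (Z < W) on D(Z)={2,4,5} D(W)={1,2,3,5,6,7}: W {1,2,3,5,6,7}->{3,5,6,7} => REVISION
Constraint 3 (X + W = U) on D(X)={2,6,7} D(W)={3,5,6,7} D(U)={1,2,4}: X {2,6,7}->{}; W {3,5,6,7}->{}; U {1,2,4}->{} => REVISION
Total revisions = 2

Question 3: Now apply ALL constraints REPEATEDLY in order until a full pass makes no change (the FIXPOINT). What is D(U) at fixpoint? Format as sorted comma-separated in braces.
pass 0 (initial): D(U)={1,2,4}
pass 1: U {1,2,4}->{}; W {1,2,3,5,6,7}->{}; X {2,6,7}->{}
pass 2: Z {2,4,5}->{}
pass 3: no change
Fixpoint after 3 passes: D(U) = {}

Answer: {}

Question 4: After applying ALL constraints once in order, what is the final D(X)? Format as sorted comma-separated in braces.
Answer: {}

Derivation:
Constraint 1 (W != Z) on D(W)={1,2,3,5,6,7} D(Z)={2,4,5}: no change
Constraint 2 (Z < W) on D(Z)={2,4,5} D(W)={1,2,3,5,6,7}: W {1,2,3,5,6,7}->{3,5,6,7}
Constraint 3 (X + W = U) on D(X)={2,6,7} D(W)={3,5,6,7} D(U)={1,2,4}: X {2,6,7}->{}; W {3,5,6,7}->{}; U {1,2,4}->{}
So after all 3 constraints: D(X) = {}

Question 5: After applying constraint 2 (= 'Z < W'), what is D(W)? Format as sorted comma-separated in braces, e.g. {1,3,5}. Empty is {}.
Constraint 1 (W != Z) on D(W)={1,2,3,5,6,7} D(Z)={2,4,5}: no change
Constraint 2 (Z < W) on D(Z)={2,4,5} D(W)={1,2,3,5,6,7}: W {1,2,3,5,6,7}->{3,5,6,7}
So after constraint 2: D(W) = {3,5,6,7}

Answer: {3,5,6,7}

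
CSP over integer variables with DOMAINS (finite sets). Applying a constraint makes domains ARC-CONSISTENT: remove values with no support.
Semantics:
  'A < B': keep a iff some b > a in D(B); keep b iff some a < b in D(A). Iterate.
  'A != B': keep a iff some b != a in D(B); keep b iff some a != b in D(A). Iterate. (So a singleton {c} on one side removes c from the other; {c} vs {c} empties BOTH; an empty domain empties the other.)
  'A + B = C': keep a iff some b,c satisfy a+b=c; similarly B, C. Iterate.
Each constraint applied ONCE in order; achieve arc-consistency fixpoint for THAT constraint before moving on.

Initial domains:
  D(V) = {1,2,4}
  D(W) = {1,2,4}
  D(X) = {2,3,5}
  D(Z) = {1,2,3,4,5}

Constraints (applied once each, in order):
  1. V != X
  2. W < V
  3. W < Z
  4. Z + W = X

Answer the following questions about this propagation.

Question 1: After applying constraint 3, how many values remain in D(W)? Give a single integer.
Constraint 1 (V != X) on D(V)={1,2,4} D(X)={2,3,5}: no change
Constraint 2 (W < V) on D(W)={1,2,4} D(V)={1,2,4}: W {1,2,4}->{1,2}; V {1,2,4}->{2,4}
Constraint 3 (W < Z) on D(W)={1,2} D(Z)={1,2,3,4,5}: Z {1,2,3,4,5}->{2,3,4,5}
So after constraint 3: D(W)={1,2}, size = 2

Answer: 2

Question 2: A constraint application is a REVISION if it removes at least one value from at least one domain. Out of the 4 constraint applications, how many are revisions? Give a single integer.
Answer: 3

Derivation:
Constraint 1 (V != X) on D(V)={1,2,4} D(X)={2,3,5}: no change => not a revision
Constraint 2 (W < V) on D(W)={1,2,4} D(V)={1,2,4}: W {1,2,4}->{1,2}; V {1,2,4}->{2,4} => REVISION
Constraint 3 (W < Z) on D(W)={1,2} D(Z)={1,2,3,4,5}: Z {1,2,3,4,5}->{2,3,4,5} => REVISION
Constraint 4 (Z + W = X) on D(Z)={2,3,4,5} D(W)={1,2} D(X)={2,3,5}: Z {2,3,4,5}->{2,3,4}; X {2,3,5}->{3,5} => REVISION
Total revisions = 3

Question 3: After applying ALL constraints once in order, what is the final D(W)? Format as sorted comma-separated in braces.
Answer: {1,2}

Derivation:
Constraint 1 (V != X) on D(V)={1,2,4} D(X)={2,3,5}: no change
Constraint 2 (W < V) on D(W)={1,2,4} D(V)={1,2,4}: W {1,2,4}->{1,2}; V {1,2,4}->{2,4}
Constraint 3 (W < Z) on D(W)={1,2} D(Z)={1,2,3,4,5}: Z {1,2,3,4,5}->{2,3,4,5}
Constraint 4 (Z + W = X) on D(Z)={2,3,4,5} D(W)={1,2} D(X)={2,3,5}: Z {2,3,4,5}->{2,3,4}; X {2,3,5}->{3,5}
So after all 4 constraints: D(W) = {1,2}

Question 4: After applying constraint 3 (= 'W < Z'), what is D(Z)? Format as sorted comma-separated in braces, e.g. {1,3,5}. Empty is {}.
Answer: {2,3,4,5}

Derivation:
Constraint 1 (V != X) on D(V)={1,2,4} D(X)={2,3,5}: no change
Constraint 2 (W < V) on D(W)={1,2,4} D(V)={1,2,4}: W {1,2,4}->{1,2}; V {1,2,4}->{2,4}
Constraint 3 (W < Z) on D(W)={1,2} D(Z)={1,2,3,4,5}: Z {1,2,3,4,5}->{2,3,4,5}
So after constraint 3: D(Z) = {2,3,4,5}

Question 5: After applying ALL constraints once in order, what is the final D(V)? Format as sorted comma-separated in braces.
Constraint 1 (V != X) on D(V)={1,2,4} D(X)={2,3,5}: no change
Constraint 2 (W < V) on D(W)={1,2,4} D(V)={1,2,4}: W {1,2,4}->{1,2}; V {1,2,4}->{2,4}
Constraint 3 (W < Z) on D(W)={1,2} D(Z)={1,2,3,4,5}: Z {1,2,3,4,5}->{2,3,4,5}
Constraint 4 (Z + W = X) on D(Z)={2,3,4,5} D(W)={1,2} D(X)={2,3,5}: Z {2,3,4,5}->{2,3,4}; X {2,3,5}->{3,5}
So after all 4 constraints: D(V) = {2,4}

Answer: {2,4}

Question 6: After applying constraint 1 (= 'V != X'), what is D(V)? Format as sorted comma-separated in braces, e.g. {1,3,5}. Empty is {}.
Constraint 1 (V != X) on D(V)={1,2,4} D(X)={2,3,5}: no change
So after constraint 1: D(V) = {1,2,4}

Answer: {1,2,4}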